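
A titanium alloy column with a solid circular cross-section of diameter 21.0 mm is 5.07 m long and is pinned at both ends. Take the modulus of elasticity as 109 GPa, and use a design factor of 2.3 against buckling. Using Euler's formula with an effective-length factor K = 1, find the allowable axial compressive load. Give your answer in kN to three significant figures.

P_allow = 0.174 kN

I = πd⁴/64 = π×21.0⁴/64 = 9547 mm⁴.
Effective length L_e = KL = 1×5.07 m = 5070 mm.
Euler critical load P_cr = π²EI/L_e² = π²×109000×9547/5070² = 399.5 N.
P_allow = P_cr/n = 399.5/2.3 = 173.7 N.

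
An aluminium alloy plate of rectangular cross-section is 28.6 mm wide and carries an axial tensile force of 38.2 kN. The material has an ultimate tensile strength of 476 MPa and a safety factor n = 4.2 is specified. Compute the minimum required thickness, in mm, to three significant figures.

t = 11.8 mm

σ_allow = 476/4.2 = 113.3 MPa.
Required area A = F/σ_allow = 38200/113.3 = 337.1 mm².
t = A/w = 337.1/28.6 = 11.79 mm.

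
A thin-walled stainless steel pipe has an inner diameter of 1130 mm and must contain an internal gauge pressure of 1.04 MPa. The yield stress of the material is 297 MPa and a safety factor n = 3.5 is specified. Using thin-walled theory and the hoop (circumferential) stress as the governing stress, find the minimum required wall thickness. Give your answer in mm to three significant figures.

σ_allow = 297/3.5 = 84.86 MPa.
Hoop stress σ_h = pD/(2t), so t = pD/(2σ_allow) = 1.04×1130/(2×84.86) = 6.925 mm.

t = 6.92 mm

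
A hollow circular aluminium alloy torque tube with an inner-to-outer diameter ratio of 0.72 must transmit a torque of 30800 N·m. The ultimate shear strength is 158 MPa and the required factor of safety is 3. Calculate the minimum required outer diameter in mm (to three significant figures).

d_o = 160 mm

τ_allow = 158/3 = 52.67 MPa.
For a hollow shaft τ = 16T/[πd_o³(1−k⁴)] with k = 0.72, so 1−k⁴ = 0.7313.
d_o³ = 16T/[π τ_allow (1−k⁴)] = 16×3.0800×10^7/(π×52.67×0.7313) = 4.073×10^6 mm³.
d_o = 159.7 mm.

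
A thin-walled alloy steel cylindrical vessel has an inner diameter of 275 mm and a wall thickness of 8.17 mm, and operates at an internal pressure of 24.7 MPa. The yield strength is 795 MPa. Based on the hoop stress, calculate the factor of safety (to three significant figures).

σ_h = pD/(2t) = 24.7×275/(2×8.17) = 415.7 MPa.
n = 795/415.7 = 1.912.

n = 1.91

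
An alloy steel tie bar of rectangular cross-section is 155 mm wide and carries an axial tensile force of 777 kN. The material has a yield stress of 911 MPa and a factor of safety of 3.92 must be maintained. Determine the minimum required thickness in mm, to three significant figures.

t = 21.6 mm

σ_allow = 911/3.92 = 232.4 MPa.
Required area A = F/σ_allow = 777000/232.4 = 3343 mm².
t = A/w = 3343/155 = 21.57 mm.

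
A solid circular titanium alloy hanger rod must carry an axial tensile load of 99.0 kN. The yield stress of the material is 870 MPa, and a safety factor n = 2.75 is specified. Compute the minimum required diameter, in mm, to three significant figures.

Allowable stress σ_allow = 870/2.75 = 316.4 MPa.
Required area A = F/σ_allow = 99000/316.4 = 312.9 mm².
A = πd²/4 → d = √(4A/π) = 19.96 mm.

d = 20.0 mm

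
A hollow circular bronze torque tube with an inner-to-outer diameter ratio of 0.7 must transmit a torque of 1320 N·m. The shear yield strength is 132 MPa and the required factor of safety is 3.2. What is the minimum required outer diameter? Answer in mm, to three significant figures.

τ_allow = 132/3.2 = 41.25 MPa.
For a hollow shaft τ = 16T/[πd_o³(1−k⁴)] with k = 0.7, so 1−k⁴ = 0.7599.
d_o³ = 16T/[π τ_allow (1−k⁴)] = 16×1320000/(π×41.25×0.7599) = 214500 mm³.
d_o = 59.86 mm.

d_o = 59.9 mm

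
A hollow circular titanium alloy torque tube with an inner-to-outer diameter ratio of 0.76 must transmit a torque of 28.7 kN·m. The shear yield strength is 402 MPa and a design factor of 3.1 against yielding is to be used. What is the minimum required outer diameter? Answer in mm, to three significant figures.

τ_allow = 402/3.1 = 129.7 MPa.
For a hollow shaft τ = 16T/[πd_o³(1−k⁴)] with k = 0.76, so 1−k⁴ = 0.6664.
d_o³ = 16T/[π τ_allow (1−k⁴)] = 16×2.8700×10^7/(π×129.7×0.6664) = 1.691×10^6 mm³.
d_o = 119.1 mm.

d_o = 119 mm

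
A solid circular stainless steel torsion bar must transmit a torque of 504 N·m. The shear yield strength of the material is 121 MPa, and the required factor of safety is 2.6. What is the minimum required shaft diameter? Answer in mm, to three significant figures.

Allowable shear stress τ_allow = 121/2.6 = 46.54 MPa.
For a solid shaft τ = 16T/(πd³), so d³ = 16T/(π τ_allow) = 16×504000/(π×46.54) = 55160 mm³.
d = (55160)^(1/3) = 38.07 mm.

d = 38.1 mm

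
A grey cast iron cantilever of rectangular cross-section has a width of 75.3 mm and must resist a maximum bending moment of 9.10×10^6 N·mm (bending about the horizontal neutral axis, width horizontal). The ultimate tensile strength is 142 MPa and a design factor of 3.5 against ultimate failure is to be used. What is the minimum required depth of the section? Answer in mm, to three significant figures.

h = 134 mm

σ_allow = 142/3.5 = 40.57 MPa.
For a rectangular section σ = 6M/(bh²), so h² = 6M/(b σ_allow) = 6×9100000/(75.3×40.57) = 17870 mm².
h = 133.7 mm.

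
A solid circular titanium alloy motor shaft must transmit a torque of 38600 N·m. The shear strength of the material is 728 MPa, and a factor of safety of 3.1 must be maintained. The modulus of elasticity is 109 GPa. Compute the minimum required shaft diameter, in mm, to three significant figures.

Allowable shear stress τ_allow = 728/3.1 = 234.8 MPa.
For a solid shaft τ = 16T/(πd³), so d³ = 16T/(π τ_allow) = 16×3.8600×10^7/(π×234.8) = 837100 mm³.
d = (837100)^(1/3) = 94.25 mm.

d = 94.2 mm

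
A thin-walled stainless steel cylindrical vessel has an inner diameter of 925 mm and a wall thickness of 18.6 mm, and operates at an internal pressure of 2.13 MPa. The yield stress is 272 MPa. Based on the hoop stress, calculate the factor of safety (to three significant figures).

σ_h = pD/(2t) = 2.13×925/(2×18.6) = 52.96 MPa.
n = 272/52.96 = 5.136.

n = 5.14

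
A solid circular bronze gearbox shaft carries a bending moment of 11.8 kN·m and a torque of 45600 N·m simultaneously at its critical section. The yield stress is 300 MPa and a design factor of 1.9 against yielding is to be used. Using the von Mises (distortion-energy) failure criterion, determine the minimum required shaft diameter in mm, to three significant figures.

d = 139 mm

σ_allow = σ_y/n = 300/1.9 = 157.9 MPa.
For a solid shaft σ_b = 32M/(πd³) and τ = 16T/(πd³), so the von Mises stress is σ' = (16/πd³)·√(4M²+3T²).
√(4M²+3T²) = √(4×(1.180×10^7)² + 3×(4.560×10^7)²) = 8.243×10^7 N·mm.
d³ = 16×8.243×10^7/(π×157.9) = 2.659×10^6 mm³.
d = 138.5 mm.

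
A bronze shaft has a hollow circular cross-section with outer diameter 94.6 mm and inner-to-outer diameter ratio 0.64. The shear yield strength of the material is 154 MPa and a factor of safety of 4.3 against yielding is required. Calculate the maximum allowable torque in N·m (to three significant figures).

T_allow = 4950 N·m

τ_allow = 154/4.3 = 35.81 MPa.
For a hollow shaft T_allow = τ_allow·πd_o³(1−k⁴)/16 with 1−k⁴ = 0.8322, so πd_o³(1−k⁴)/16 = 138300 mm³.
T_allow = 35.81×138300 = 4.954×10^6 N·mm = 4954 N·m.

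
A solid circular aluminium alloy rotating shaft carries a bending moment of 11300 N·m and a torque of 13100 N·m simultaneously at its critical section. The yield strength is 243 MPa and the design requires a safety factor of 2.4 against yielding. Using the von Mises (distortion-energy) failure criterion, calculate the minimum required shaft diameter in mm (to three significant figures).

d = 117 mm

σ_allow = σ_y/n = 243/2.4 = 101.2 MPa.
For a solid shaft σ_b = 32M/(πd³) and τ = 16T/(πd³), so the von Mises stress is σ' = (16/πd³)·√(4M²+3T²).
√(4M²+3T²) = √(4×(1.130×10^7)² + 3×(1.310×10^7)²) = 3.202×10^7 N·mm.
d³ = 16×3.202×10^7/(π×101.2) = 1.611×10^6 mm³.
d = 117.2 mm.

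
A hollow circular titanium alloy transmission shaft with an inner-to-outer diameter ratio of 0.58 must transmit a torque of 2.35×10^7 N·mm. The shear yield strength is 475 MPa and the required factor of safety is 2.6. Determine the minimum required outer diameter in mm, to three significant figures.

d_o = 90.4 mm

τ_allow = 475/2.6 = 182.7 MPa.
For a hollow shaft τ = 16T/[πd_o³(1−k⁴)] with k = 0.58, so 1−k⁴ = 0.8868.
d_o³ = 16T/[π τ_allow (1−k⁴)] = 16×2.3500×10^7/(π×182.7×0.8868) = 738700 mm³.
d_o = 90.40 mm.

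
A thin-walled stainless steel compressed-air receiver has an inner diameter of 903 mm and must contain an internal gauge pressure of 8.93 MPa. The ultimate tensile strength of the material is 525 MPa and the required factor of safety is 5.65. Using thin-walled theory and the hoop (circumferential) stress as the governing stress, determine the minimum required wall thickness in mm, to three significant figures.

σ_allow = 525/5.65 = 92.92 MPa.
Hoop stress σ_h = pD/(2t), so t = pD/(2σ_allow) = 8.93×903/(2×92.92) = 43.39 mm.

t = 43.4 mm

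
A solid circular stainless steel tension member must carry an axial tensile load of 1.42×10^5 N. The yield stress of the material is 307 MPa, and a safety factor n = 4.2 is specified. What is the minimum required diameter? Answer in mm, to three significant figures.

Allowable stress σ_allow = 307/4.2 = 73.10 MPa.
Required area A = F/σ_allow = 142000/73.10 = 1943 mm².
A = πd²/4 → d = √(4A/π) = 49.73 mm.

d = 49.7 mm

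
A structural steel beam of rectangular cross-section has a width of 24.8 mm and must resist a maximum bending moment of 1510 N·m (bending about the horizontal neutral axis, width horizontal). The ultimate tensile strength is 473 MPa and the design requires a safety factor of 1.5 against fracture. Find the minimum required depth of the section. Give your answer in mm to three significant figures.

h = 34.0 mm

σ_allow = 473/1.5 = 315.3 MPa.
For a rectangular section σ = 6M/(bh²), so h² = 6M/(b σ_allow) = 6×1510000/(24.8×315.3) = 1159 mm².
h = 34.04 mm.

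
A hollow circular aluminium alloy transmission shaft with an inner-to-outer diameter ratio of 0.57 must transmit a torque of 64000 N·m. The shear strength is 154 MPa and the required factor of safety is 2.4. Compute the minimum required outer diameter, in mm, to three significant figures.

d_o = 178 mm

τ_allow = 154/2.4 = 64.17 MPa.
For a hollow shaft τ = 16T/[πd_o³(1−k⁴)] with k = 0.57, so 1−k⁴ = 0.8944.
d_o³ = 16T/[π τ_allow (1−k⁴)] = 16×6.4000×10^7/(π×64.17×0.8944) = 5.679×10^6 mm³.
d_o = 178.4 mm.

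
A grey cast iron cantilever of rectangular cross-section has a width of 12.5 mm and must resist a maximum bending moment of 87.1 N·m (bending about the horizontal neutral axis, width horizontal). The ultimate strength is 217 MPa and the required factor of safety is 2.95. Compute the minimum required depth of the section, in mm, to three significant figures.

σ_allow = 217/2.95 = 73.56 MPa.
For a rectangular section σ = 6M/(bh²), so h² = 6M/(b σ_allow) = 6×87100/(12.5×73.56) = 568.4 mm².
h = 23.84 mm.

h = 23.8 mm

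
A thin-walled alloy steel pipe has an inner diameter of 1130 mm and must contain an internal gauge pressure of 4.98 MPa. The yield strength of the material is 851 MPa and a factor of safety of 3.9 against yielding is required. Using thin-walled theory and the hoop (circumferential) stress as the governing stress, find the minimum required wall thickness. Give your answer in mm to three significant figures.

t = 12.9 mm

σ_allow = 851/3.9 = 218.2 MPa.
Hoop stress σ_h = pD/(2t), so t = pD/(2σ_allow) = 4.98×1130/(2×218.2) = 12.89 mm.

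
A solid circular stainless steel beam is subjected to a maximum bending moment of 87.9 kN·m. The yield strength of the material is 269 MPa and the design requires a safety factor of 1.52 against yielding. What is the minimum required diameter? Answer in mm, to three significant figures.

d = 172 mm

σ_allow = 269/1.52 = 177.0 MPa.
For a solid circular section σ = 32M/(πd³), so d³ = 32M/(π σ_allow) = 32×8.7900×10^7/(π×177.0) = 5.059×10^6 mm³.
d = 171.7 mm.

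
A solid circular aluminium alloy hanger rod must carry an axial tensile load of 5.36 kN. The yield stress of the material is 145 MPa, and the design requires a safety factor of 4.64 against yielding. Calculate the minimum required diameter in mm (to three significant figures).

Allowable stress σ_allow = 145/4.64 = 31.25 MPa.
Required area A = F/σ_allow = 5360.0/31.25 = 171.5 mm².
A = πd²/4 → d = √(4A/π) = 14.78 mm.

d = 14.8 mm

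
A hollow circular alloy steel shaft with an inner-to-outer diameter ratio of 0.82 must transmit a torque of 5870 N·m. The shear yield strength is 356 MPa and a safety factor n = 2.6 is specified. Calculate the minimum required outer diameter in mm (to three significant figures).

τ_allow = 356/2.6 = 136.9 MPa.
For a hollow shaft τ = 16T/[πd_o³(1−k⁴)] with k = 0.82, so 1−k⁴ = 0.5479.
d_o³ = 16T/[π τ_allow (1−k⁴)] = 16×5870000/(π×136.9×0.5479) = 398500 mm³.
d_o = 73.59 mm.

d_o = 73.6 mm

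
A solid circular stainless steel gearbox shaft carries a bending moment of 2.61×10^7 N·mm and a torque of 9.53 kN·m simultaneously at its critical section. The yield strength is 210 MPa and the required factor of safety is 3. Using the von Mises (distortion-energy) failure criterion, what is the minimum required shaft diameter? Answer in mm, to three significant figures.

σ_allow = σ_y/n = 210/3 = 70.00 MPa.
For a solid shaft σ_b = 32M/(πd³) and τ = 16T/(πd³), so the von Mises stress is σ' = (16/πd³)·√(4M²+3T²).
√(4M²+3T²) = √(4×(2.610×10^7)² + 3×(9.530×10^6)²) = 5.475×10^7 N·mm.
d³ = 16×5.475×10^7/(π×70.00) = 3.983×10^6 mm³.
d = 158.5 mm.

d = 159 mm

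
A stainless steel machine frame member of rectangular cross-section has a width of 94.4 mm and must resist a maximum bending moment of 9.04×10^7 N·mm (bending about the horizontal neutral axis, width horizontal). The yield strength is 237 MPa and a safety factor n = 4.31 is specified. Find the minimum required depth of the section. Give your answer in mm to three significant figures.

σ_allow = 237/4.31 = 54.99 MPa.
For a rectangular section σ = 6M/(bh²), so h² = 6M/(b σ_allow) = 6×9.0400×10^7/(94.4×54.99) = 104500 mm².
h = 323.2 mm.

h = 323 mm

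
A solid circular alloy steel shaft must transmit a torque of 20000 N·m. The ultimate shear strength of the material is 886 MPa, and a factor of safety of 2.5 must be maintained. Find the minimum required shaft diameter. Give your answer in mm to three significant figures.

Allowable shear stress τ_allow = 886/2.5 = 354.4 MPa.
For a solid shaft τ = 16T/(πd³), so d³ = 16T/(π τ_allow) = 16×2.0000×10^7/(π×354.4) = 287400 mm³.
d = (287400)^(1/3) = 65.99 mm.

d = 66.0 mm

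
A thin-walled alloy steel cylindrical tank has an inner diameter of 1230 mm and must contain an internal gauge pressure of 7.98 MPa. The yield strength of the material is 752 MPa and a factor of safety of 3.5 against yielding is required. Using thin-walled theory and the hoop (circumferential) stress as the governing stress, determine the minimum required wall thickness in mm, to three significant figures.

σ_allow = 752/3.5 = 214.9 MPa.
Hoop stress σ_h = pD/(2t), so t = pD/(2σ_allow) = 7.98×1230/(2×214.9) = 22.84 mm.

t = 22.8 mm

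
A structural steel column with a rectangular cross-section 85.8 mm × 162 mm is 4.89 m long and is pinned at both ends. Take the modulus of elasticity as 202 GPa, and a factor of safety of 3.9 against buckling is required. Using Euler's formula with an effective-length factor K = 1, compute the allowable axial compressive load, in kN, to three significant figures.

P_allow = 182 kN

Buckling occurs about the weak axis: I_min = h·b³/12 = 162×85.8³/12 = 8.527×10^6 mm⁴ (b = 85.8 mm is the smaller dimension).
Effective length L_e = KL = 1×4.89 m = 4890 mm.
Euler critical load P_cr = π²EI/L_e² = π²×202000×8.527×10^6/4890² = 710900 N.
P_allow = P_cr/n = 710900/3.9 = 182300 N.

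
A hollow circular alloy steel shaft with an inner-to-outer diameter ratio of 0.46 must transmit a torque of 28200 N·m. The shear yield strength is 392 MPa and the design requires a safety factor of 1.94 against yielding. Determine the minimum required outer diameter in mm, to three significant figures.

d_o = 90.6 mm

τ_allow = 392/1.94 = 202.1 MPa.
For a hollow shaft τ = 16T/[πd_o³(1−k⁴)] with k = 0.46, so 1−k⁴ = 0.9552.
d_o³ = 16T/[π τ_allow (1−k⁴)] = 16×2.8200×10^7/(π×202.1×0.9552) = 744100 mm³.
d_o = 90.62 mm.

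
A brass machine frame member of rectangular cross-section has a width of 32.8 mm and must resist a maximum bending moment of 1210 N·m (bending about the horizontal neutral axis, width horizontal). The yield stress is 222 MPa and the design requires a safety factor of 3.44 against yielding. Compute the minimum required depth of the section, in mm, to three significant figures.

h = 58.6 mm

σ_allow = 222/3.44 = 64.53 MPa.
For a rectangular section σ = 6M/(bh²), so h² = 6M/(b σ_allow) = 6×1210000/(32.8×64.53) = 3430 mm².
h = 58.56 mm.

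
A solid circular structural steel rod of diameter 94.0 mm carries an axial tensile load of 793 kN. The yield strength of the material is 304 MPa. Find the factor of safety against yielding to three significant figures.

A = πd²/4 = 6940 mm².
σ = F/A = 793000/6940 = 114.3 MPa.
n = 304/114.3 = 2.660.

n = 2.66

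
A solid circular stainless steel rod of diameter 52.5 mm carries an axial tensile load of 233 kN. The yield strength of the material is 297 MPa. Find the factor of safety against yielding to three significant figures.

n = 2.76

A = πd²/4 = 2165 mm².
σ = F/A = 233000/2165 = 107.6 MPa.
n = 297/107.6 = 2.759.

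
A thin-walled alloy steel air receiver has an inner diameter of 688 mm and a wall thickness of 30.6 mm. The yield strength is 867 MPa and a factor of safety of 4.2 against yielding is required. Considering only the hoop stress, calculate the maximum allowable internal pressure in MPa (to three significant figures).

p_allow = 18.4 MPa

σ_allow = 867/4.2 = 206.4 MPa.
σ_h = pD/(2t) → p_allow = 2σ_allow t/D = 2×206.4×30.6/688 = 18.36 MPa.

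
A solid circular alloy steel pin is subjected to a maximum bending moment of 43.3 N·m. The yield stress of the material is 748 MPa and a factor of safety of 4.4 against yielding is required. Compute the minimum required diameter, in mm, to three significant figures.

d = 13.7 mm

σ_allow = 748/4.4 = 170.0 MPa.
For a solid circular section σ = 32M/(πd³), so d³ = 32M/(π σ_allow) = 32×43300/(π×170.0) = 2594 mm³.
d = 13.74 mm.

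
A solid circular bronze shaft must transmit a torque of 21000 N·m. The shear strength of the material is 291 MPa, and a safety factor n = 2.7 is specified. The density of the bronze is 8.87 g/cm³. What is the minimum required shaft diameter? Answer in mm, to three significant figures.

d = 99.7 mm

Allowable shear stress τ_allow = 291/2.7 = 107.8 MPa.
For a solid shaft τ = 16T/(πd³), so d³ = 16T/(π τ_allow) = 16×2.1000×10^7/(π×107.8) = 992300 mm³.
d = (992300)^(1/3) = 99.74 mm.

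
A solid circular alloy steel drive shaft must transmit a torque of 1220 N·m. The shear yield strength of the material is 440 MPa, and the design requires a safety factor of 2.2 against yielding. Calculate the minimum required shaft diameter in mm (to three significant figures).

d = 31.4 mm

Allowable shear stress τ_allow = 440/2.2 = 200.0 MPa.
For a solid shaft τ = 16T/(πd³), so d³ = 16T/(π τ_allow) = 16×1220000/(π×200.0) = 31070 mm³.
d = (31070)^(1/3) = 31.44 mm.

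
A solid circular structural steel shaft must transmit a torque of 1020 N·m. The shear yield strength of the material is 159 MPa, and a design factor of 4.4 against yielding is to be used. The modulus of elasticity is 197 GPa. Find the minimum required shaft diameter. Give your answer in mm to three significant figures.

d = 52.4 mm

Allowable shear stress τ_allow = 159/4.4 = 36.14 MPa.
For a solid shaft τ = 16T/(πd³), so d³ = 16T/(π τ_allow) = 16×1020000/(π×36.14) = 143800 mm³.
d = (143800)^(1/3) = 52.39 mm.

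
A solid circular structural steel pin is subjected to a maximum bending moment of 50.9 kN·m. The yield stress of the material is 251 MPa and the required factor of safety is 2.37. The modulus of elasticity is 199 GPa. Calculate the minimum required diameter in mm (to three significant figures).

σ_allow = 251/2.37 = 105.9 MPa.
For a solid circular section σ = 32M/(πd³), so d³ = 32M/(π σ_allow) = 32×5.0900×10^7/(π×105.9) = 4.895×10^6 mm³.
d = 169.8 mm.

d = 170 mm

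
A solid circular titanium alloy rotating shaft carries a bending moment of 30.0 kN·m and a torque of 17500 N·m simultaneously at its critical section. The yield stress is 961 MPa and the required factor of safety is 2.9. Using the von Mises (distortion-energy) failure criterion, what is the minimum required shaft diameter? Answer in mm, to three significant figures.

σ_allow = σ_y/n = 961/2.9 = 331.4 MPa.
For a solid shaft σ_b = 32M/(πd³) and τ = 16T/(πd³), so the von Mises stress is σ' = (16/πd³)·√(4M²+3T²).
√(4M²+3T²) = √(4×(3.000×10^7)² + 3×(1.750×10^7)²) = 6.722×10^7 N·mm.
d³ = 16×6.722×10^7/(π×331.4) = 1.033×10^6 mm³.
d = 101.1 mm.

d = 101 mm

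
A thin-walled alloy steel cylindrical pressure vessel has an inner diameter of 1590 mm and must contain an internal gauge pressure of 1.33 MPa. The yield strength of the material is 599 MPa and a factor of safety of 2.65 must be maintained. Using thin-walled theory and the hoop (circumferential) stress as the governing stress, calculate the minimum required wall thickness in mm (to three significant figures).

σ_allow = 599/2.65 = 226.0 MPa.
Hoop stress σ_h = pD/(2t), so t = pD/(2σ_allow) = 1.33×1590/(2×226.0) = 4.678 mm.

t = 4.68 mm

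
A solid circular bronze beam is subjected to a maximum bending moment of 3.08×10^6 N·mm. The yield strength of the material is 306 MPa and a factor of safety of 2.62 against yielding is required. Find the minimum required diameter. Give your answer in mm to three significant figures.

d = 64.5 mm

σ_allow = 306/2.62 = 116.8 MPa.
For a solid circular section σ = 32M/(πd³), so d³ = 32M/(π σ_allow) = 32×3080000/(π×116.8) = 268600 mm³.
d = 64.52 mm.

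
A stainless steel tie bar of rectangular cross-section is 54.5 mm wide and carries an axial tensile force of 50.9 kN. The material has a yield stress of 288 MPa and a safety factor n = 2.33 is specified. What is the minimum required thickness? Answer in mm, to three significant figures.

σ_allow = 288/2.33 = 123.6 MPa.
Required area A = F/σ_allow = 50900/123.6 = 411.8 mm².
t = A/w = 411.8/54.5 = 7.556 mm.

t = 7.56 mm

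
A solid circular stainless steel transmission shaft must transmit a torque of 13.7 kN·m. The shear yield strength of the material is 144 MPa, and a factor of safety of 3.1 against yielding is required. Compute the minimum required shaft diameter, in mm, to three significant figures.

Allowable shear stress τ_allow = 144/3.1 = 46.45 MPa.
For a solid shaft τ = 16T/(πd³), so d³ = 16T/(π τ_allow) = 16×1.3700×10^7/(π×46.45) = 1.502×10^6 mm³.
d = (1.502×10^6)^(1/3) = 114.5 mm.

d = 115 mm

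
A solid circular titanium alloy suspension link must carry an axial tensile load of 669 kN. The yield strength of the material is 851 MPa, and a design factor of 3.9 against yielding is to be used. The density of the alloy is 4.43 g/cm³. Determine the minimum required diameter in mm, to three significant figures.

d = 62.5 mm

Allowable stress σ_allow = 851/3.9 = 218.2 MPa.
Required area A = F/σ_allow = 669000/218.2 = 3066 mm².
A = πd²/4 → d = √(4A/π) = 62.48 mm.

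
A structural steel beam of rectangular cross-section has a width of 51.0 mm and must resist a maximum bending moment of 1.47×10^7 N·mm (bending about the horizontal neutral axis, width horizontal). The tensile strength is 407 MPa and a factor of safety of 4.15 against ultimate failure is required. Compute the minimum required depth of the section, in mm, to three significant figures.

σ_allow = 407/4.15 = 98.07 MPa.
For a rectangular section σ = 6M/(bh²), so h² = 6M/(b σ_allow) = 6×1.4700×10^7/(51.0×98.07) = 17630 mm².
h = 132.8 mm.

h = 133 mm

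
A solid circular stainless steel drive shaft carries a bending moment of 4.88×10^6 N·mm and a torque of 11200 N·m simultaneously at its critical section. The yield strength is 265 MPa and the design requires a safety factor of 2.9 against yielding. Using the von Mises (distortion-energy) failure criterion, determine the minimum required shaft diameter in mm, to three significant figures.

σ_allow = σ_y/n = 265/2.9 = 91.38 MPa.
For a solid shaft σ_b = 32M/(πd³) and τ = 16T/(πd³), so the von Mises stress is σ' = (16/πd³)·√(4M²+3T²).
√(4M²+3T²) = √(4×(4.880×10^6)² + 3×(1.120×10^7)²) = 2.172×10^7 N·mm.
d³ = 16×2.172×10^7/(π×91.38) = 1.210×10^6 mm³.
d = 106.6 mm.

d = 107 mm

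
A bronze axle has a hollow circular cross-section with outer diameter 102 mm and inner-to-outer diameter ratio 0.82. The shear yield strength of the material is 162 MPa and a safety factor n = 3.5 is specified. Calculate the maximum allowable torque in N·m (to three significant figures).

T_allow = 5280 N·m

τ_allow = 162/3.5 = 46.29 MPa.
For a hollow shaft T_allow = τ_allow·πd_o³(1−k⁴)/16 with 1−k⁴ = 0.5479, so πd_o³(1−k⁴)/16 = 114200 mm³.
T_allow = 46.29×114200 = 5.284×10^6 N·mm = 5284 N·m.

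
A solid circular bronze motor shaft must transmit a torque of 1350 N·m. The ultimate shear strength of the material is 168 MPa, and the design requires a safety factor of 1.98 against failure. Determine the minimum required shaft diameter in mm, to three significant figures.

d = 43.3 mm

Allowable shear stress τ_allow = 168/1.98 = 84.85 MPa.
For a solid shaft τ = 16T/(πd³), so d³ = 16T/(π τ_allow) = 16×1350000/(π×84.85) = 81030 mm³.
d = (81030)^(1/3) = 43.27 mm.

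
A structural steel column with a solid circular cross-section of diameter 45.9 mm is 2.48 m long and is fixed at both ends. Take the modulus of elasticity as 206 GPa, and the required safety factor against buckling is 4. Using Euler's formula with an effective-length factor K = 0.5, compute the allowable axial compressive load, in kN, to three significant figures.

I = πd⁴/64 = π×45.9⁴/64 = 217900 mm⁴.
Effective length L_e = KL = 0.5×2.48 m = 1240 mm.
Euler critical load P_cr = π²EI/L_e² = π²×206000×217900/1240² = 288100 N.
P_allow = P_cr/n = 288100/4 = 72030 N.

P_allow = 72.0 kN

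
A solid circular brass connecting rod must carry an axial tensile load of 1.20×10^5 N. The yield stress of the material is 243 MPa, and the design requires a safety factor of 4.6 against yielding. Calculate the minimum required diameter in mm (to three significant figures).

Allowable stress σ_allow = 243/4.6 = 52.83 MPa.
Required area A = F/σ_allow = 120000/52.83 = 2272 mm².
A = πd²/4 → d = √(4A/π) = 53.78 mm.

d = 53.8 mm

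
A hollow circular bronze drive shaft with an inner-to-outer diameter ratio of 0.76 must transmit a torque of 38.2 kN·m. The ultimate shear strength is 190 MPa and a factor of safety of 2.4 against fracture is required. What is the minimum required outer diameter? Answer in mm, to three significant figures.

d_o = 154 mm

τ_allow = 190/2.4 = 79.17 MPa.
For a hollow shaft τ = 16T/[πd_o³(1−k⁴)] with k = 0.76, so 1−k⁴ = 0.6664.
d_o³ = 16T/[π τ_allow (1−k⁴)] = 16×3.8200×10^7/(π×79.17×0.6664) = 3.688×10^6 mm³.
d_o = 154.5 mm.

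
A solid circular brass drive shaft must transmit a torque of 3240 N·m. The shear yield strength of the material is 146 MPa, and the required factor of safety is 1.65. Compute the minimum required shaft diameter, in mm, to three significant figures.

d = 57.1 mm

Allowable shear stress τ_allow = 146/1.65 = 88.48 MPa.
For a solid shaft τ = 16T/(πd³), so d³ = 16T/(π τ_allow) = 16×3240000/(π×88.48) = 186500 mm³.
d = (186500)^(1/3) = 57.13 mm.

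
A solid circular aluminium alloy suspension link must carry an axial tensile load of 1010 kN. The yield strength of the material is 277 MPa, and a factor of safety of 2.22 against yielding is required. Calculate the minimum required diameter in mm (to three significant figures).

d = 102 mm

Allowable stress σ_allow = 277/2.22 = 124.8 MPa.
Required area A = F/σ_allow = 1010000/124.8 = 8095 mm².
A = πd²/4 → d = √(4A/π) = 101.5 mm.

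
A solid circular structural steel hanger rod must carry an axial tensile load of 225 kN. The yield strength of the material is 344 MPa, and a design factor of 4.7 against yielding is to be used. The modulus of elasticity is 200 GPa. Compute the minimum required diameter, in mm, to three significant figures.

d = 62.6 mm

Allowable stress σ_allow = 344/4.7 = 73.19 MPa.
Required area A = F/σ_allow = 225000/73.19 = 3074 mm².
A = πd²/4 → d = √(4A/π) = 62.56 mm.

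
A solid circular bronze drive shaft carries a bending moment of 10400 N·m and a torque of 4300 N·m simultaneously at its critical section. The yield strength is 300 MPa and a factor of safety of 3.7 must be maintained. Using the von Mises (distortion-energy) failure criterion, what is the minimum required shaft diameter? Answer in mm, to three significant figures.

σ_allow = σ_y/n = 300/3.7 = 81.08 MPa.
For a solid shaft σ_b = 32M/(πd³) and τ = 16T/(πd³), so the von Mises stress is σ' = (16/πd³)·√(4M²+3T²).
√(4M²+3T²) = √(4×(1.040×10^7)² + 3×(4.300×10^6)²) = 2.209×10^7 N·mm.
d³ = 16×2.209×10^7/(π×81.08) = 1.388×10^6 mm³.
d = 111.5 mm.

d = 112 mm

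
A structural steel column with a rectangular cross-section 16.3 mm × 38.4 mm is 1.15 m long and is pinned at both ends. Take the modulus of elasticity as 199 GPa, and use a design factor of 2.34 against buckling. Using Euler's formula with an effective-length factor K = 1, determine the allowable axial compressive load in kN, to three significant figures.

Buckling occurs about the weak axis: I_min = h·b³/12 = 38.4×16.3³/12 = 13860 mm⁴ (b = 16.3 mm is the smaller dimension).
Effective length L_e = KL = 1×1.15 m = 1150 mm.
Euler critical load P_cr = π²EI/L_e² = π²×199000×13860/1150² = 20580 N.
P_allow = P_cr/n = 20580/2.34 = 8795 N.

P_allow = 8.80 kN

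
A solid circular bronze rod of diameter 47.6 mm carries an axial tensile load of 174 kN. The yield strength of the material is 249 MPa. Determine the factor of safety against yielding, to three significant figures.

n = 2.55

A = πd²/4 = 1780 mm².
σ = F/A = 174000/1780 = 97.78 MPa.
n = 249/97.78 = 2.547.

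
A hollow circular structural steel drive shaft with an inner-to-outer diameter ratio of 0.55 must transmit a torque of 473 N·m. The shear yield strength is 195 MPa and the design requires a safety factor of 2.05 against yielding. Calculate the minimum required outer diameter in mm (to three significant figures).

d_o = 30.3 mm

τ_allow = 195/2.05 = 95.12 MPa.
For a hollow shaft τ = 16T/[πd_o³(1−k⁴)] with k = 0.55, so 1−k⁴ = 0.9085.
d_o³ = 16T/[π τ_allow (1−k⁴)] = 16×473000/(π×95.12×0.9085) = 27880 mm³.
d_o = 30.32 mm.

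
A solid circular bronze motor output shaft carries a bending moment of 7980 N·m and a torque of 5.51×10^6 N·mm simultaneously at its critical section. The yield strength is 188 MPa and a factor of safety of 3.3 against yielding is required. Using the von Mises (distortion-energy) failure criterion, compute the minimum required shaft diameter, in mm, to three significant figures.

d = 118 mm

σ_allow = σ_y/n = 188/3.3 = 56.97 MPa.
For a solid shaft σ_b = 32M/(πd³) and τ = 16T/(πd³), so the von Mises stress is σ' = (16/πd³)·√(4M²+3T²).
√(4M²+3T²) = √(4×(7.980×10^6)² + 3×(5.510×10^6)²) = 1.860×10^7 N·mm.
d³ = 16×1.860×10^7/(π×56.97) = 1.662×10^6 mm³.
d = 118.5 mm.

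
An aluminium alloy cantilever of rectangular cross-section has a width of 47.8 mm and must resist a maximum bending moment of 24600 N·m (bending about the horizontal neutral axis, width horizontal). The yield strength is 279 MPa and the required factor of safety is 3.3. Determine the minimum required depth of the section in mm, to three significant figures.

σ_allow = 279/3.3 = 84.55 MPa.
For a rectangular section σ = 6M/(bh²), so h² = 6M/(b σ_allow) = 6×2.4600×10^7/(47.8×84.55) = 36520 mm².
h = 191.1 mm.

h = 191 mm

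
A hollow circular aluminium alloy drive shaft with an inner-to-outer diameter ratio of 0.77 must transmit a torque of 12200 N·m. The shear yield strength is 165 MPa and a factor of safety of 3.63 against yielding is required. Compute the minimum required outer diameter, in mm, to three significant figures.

d_o = 128 mm

τ_allow = 165/3.63 = 45.45 MPa.
For a hollow shaft τ = 16T/[πd_o³(1−k⁴)] with k = 0.77, so 1−k⁴ = 0.6485.
d_o³ = 16T/[π τ_allow (1−k⁴)] = 16×1.2200×10^7/(π×45.45×0.6485) = 2.108×10^6 mm³.
d_o = 128.2 mm.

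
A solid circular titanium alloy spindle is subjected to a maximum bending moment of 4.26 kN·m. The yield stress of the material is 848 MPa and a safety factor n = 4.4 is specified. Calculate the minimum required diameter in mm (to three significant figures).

σ_allow = 848/4.4 = 192.7 MPa.
For a solid circular section σ = 32M/(πd³), so d³ = 32M/(π σ_allow) = 32×4260000/(π×192.7) = 225100 mm³.
d = 60.84 mm.

d = 60.8 mm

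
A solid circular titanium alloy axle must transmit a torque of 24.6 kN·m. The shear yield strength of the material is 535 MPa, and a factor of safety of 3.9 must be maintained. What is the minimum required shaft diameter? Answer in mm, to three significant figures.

Allowable shear stress τ_allow = 535/3.9 = 137.2 MPa.
For a solid shaft τ = 16T/(πd³), so d³ = 16T/(π τ_allow) = 16×2.4600×10^7/(π×137.2) = 913300 mm³.
d = (913300)^(1/3) = 97.02 mm.

d = 97.0 mm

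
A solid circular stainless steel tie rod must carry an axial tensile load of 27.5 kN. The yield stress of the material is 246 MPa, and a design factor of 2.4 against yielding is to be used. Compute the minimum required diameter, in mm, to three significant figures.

d = 18.5 mm

Allowable stress σ_allow = 246/2.4 = 102.5 MPa.
Required area A = F/σ_allow = 27500/102.5 = 268.3 mm².
A = πd²/4 → d = √(4A/π) = 18.48 mm.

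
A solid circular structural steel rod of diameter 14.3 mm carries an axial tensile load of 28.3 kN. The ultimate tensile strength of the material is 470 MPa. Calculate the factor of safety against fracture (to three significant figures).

n = 2.67

A = πd²/4 = 160.6 mm².
σ = F/A = 28300/160.6 = 176.2 MPa.
n = 470/176.2 = 2.667.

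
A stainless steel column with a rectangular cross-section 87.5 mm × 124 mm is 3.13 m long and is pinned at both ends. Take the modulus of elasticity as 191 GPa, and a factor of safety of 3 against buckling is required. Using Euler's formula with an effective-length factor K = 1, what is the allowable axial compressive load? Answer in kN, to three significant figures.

P_allow = 444 kN

Buckling occurs about the weak axis: I_min = h·b³/12 = 124×87.5³/12 = 6.923×10^6 mm⁴ (b = 87.5 mm is the smaller dimension).
Effective length L_e = KL = 1×3.13 m = 3130 mm.
Euler critical load P_cr = π²EI/L_e² = π²×191000×6.923×10^6/3130² = 1.332×10^6 N.
P_allow = P_cr/n = 1.332×10^6/3 = 444000 N.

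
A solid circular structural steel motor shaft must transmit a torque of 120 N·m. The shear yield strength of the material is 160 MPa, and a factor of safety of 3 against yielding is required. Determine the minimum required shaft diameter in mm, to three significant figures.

Allowable shear stress τ_allow = 160/3 = 53.33 MPa.
For a solid shaft τ = 16T/(πd³), so d³ = 16T/(π τ_allow) = 16×120000/(π×53.33) = 11460 mm³.
d = (11460)^(1/3) = 22.55 mm.

d = 22.5 mm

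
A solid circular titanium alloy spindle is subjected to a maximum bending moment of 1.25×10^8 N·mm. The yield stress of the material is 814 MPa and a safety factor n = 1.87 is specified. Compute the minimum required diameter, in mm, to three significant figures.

σ_allow = 814/1.87 = 435.3 MPa.
For a solid circular section σ = 32M/(πd³), so d³ = 32M/(π σ_allow) = 32×1.2500×10^8/(π×435.3) = 2.925×10^6 mm³.
d = 143.0 mm.

d = 143 mm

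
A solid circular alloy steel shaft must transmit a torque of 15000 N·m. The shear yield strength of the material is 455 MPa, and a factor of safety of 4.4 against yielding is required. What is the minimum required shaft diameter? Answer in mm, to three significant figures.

Allowable shear stress τ_allow = 455/4.4 = 103.4 MPa.
For a solid shaft τ = 16T/(πd³), so d³ = 16T/(π τ_allow) = 16×1.5000×10^7/(π×103.4) = 738800 mm³.
d = (738800)^(1/3) = 90.40 mm.

d = 90.4 mm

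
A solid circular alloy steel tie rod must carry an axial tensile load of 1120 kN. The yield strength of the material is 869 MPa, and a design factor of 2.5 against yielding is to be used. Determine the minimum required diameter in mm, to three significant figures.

d = 64.1 mm

Allowable stress σ_allow = 869/2.5 = 347.6 MPa.
Required area A = F/σ_allow = 1120000/347.6 = 3222 mm².
A = πd²/4 → d = √(4A/π) = 64.05 mm.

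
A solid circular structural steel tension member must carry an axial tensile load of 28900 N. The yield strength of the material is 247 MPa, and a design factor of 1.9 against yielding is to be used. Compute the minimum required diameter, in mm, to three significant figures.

Allowable stress σ_allow = 247/1.9 = 130.0 MPa.
Required area A = F/σ_allow = 28900/130.0 = 222.3 mm².
A = πd²/4 → d = √(4A/π) = 16.82 mm.

d = 16.8 mm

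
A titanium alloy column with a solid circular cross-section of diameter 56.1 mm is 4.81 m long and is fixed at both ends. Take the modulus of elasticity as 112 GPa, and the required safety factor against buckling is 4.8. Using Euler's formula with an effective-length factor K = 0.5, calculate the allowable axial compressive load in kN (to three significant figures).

P_allow = 19.4 kN

I = πd⁴/64 = π×56.1⁴/64 = 486200 mm⁴.
Effective length L_e = KL = 0.5×4.81 m = 2405 mm.
Euler critical load P_cr = π²EI/L_e² = π²×112000×486200/2405² = 92920 N.
P_allow = P_cr/n = 92920/4.8 = 19360 N.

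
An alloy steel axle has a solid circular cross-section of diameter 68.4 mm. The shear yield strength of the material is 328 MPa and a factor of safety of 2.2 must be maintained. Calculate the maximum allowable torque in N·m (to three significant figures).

τ_allow = 328/2.2 = 149.1 MPa.
For a solid shaft T_allow = τ_allow·πd³/16; πd³/16 = π×68.4³/16 = 62830 mm³.
T_allow = 149.1×62830 = 9.368×10^6 N·mm = 9368 N·m.

T_allow = 9370 N·m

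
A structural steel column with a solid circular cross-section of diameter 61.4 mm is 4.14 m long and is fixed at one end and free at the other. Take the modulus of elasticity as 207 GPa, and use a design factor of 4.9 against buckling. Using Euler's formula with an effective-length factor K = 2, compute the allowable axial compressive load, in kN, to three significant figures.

P_allow = 4.24 kN

I = πd⁴/64 = π×61.4⁴/64 = 697700 mm⁴.
Effective length L_e = KL = 2×4.14 m = 8280 mm.
Euler critical load P_cr = π²EI/L_e² = π²×207000×697700/8280² = 20790 N.
P_allow = P_cr/n = 20790/4.9 = 4243 N.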